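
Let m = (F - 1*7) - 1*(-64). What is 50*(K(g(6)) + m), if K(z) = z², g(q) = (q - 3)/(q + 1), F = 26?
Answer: 203800/49 ≈ 4159.2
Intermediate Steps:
g(q) = (-3 + q)/(1 + q)
m = 83 (m = (26 - 1*7) - 1*(-64) = (26 - 7) + 64 = 19 + 64 = 83)
50*(K(g(6)) + m) = 50*(((-3 + 6)/(1 + 6))² + 83) = 50*((3/7)² + 83) = 50*(9/49 + 83) = 50*(4076/49) = 203800/49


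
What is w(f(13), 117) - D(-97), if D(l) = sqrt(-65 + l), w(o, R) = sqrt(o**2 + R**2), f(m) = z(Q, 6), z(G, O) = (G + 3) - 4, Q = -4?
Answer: sqrt(13714) - 9*I*sqrt(2) ≈ 117.11 - 12.728*I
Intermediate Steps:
z(G, O) = -1 + G (z(G, O) = (3 + G) - 4 = -1 + G)
f(m) = -5 (f(m) = -1 - 4 = -5)
w(o, R) = sqrt(R**2 + o**2)
w(f(13), 117) - D(-97) = sqrt(117**2 + (-5)**2) - sqrt(-65 - 97) = sqrt(13689 + 25) - sqrt(-162) = sqrt(13714) - 9*I*sqrt(2)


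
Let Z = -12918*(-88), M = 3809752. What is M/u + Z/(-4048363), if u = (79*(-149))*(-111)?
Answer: 1267087150952/480864925173 ≈ 2.6350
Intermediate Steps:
u = 1306581 (u = -11771*(-111) = 1306581)
Z = 1136784
M/u + Z/(-4048363) = 3809752/1306581 + 1136784/(-4048363) = 3809752*(1/1306581) + 1136784*(-1/4048363) = 3809752/1306581 - 103344/368033 = 1267087150952/480864925173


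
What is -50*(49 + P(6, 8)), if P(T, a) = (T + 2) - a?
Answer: -2450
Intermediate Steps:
P(T, a) = 2 + T - a (P(T, a) = (2 + T) - a = 2 + T - a)
-50*(49 + P(6, 8)) = -50*(49 + (2 + 6 - 1*8)) = -50*(49 + (2 + 6 - 8)) = -50*(49 + 0) = -50*49 = -2450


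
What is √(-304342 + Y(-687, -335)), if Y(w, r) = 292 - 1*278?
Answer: 2*I*√76082 ≈ 551.66*I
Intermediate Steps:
Y(w, r) = 14 (Y(w, r) = 292 - 278 = 14)
√(-304342 + Y(-687, -335)) = √(-304342 + 14) = √(-304328) = 2*I*√76082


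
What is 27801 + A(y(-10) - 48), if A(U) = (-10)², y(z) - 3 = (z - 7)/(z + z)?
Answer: 27901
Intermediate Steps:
y(z) = 3 + (-7 + z)/(2*z) (y(z) = 3 + (z - 7)/(z + z) = 3 + (-7 + z)/((2*z)) = 3 + (-7 + z)*(1/(2*z)) = 3 + (-7 + z)/(2*z))
A(U) = 100
27801 + A(y(-10) - 48) = 27801 + 100 = 27901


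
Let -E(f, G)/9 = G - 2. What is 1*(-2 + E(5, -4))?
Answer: 52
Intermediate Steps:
E(f, G) = 18 - 9*G (E(f, G) = -9*(G - 2) = -9*(-2 + G) = 18 - 9*G)
1*(-2 + E(5, -4)) = 1*(-2 + (18 - 9*(-4))) = 1*(-2 + (18 + 36)) = 1*(-2 + 54) = 1*52 = 52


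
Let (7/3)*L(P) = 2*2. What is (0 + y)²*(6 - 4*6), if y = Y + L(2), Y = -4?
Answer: -4608/49 ≈ -94.041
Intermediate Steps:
L(P) = 12/7 (L(P) = 3*(2*2)/7 = (3/7)*4 = 12/7)
y = -16/7 (y = -4 + 12/7 = -16/7 ≈ -2.2857)
(0 + y)²*(6 - 4*6) = (0 - 16/7)²*(6 - 4*6) = (-16/7)²*(6 - 24) = (256/49)*(-18) = -4608/49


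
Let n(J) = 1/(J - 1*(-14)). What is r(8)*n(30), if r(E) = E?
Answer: 2/11 ≈ 0.18182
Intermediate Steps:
n(J) = 1/(14 + J) (n(J) = 1/(J + 14) = 1/(14 + J))
r(8)*n(30) = 8/(14 + 30) = 8/44 = 8*(1/44) = 2/11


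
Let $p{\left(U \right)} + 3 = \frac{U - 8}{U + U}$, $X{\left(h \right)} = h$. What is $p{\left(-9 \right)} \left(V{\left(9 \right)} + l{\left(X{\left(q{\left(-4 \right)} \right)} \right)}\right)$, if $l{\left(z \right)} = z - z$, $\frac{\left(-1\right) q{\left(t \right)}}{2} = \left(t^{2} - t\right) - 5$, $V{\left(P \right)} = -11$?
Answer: $\frac{407}{18} \approx 22.611$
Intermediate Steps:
$q{\left(t \right)} = 10 - 2 t^{2} + 2 t$ ($q{\left(t \right)} = - 2 \left(\left(t^{2} - t\right) - 5\right) = - 2 \left(-5 + t^{2} - t\right) = 10 - 2 t^{2} + 2 t$)
$l{\left(z \right)} = 0$
$p{\left(U \right)} = -3 + \frac{-8 + U}{2 U}$ ($p{\left(U \right)} = -3 + \frac{U - 8}{U + U} = -3 + \frac{-8 + U}{2 U}$)
$p{\left(-9 \right)} \left(V{\left(9 \right)} + l{\left(X{\left(q{\left(-4 \right)} \right)} \right)}\right) = \left(- \frac{5}{2} - \frac{4}{-9}\right) \left(-11 + 0\right) = \left(- \frac{5}{2} - - \frac{4}{9}\right) \left(-11\right) = \left(- \frac{5}{2} + \frac{4}{9}\right) \left(-11\right) = \left(- \frac{37}{18}\right) \left(-11\right) = \frac{407}{18}$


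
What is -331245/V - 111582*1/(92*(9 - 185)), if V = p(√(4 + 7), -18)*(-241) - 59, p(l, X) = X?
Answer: -222093621/3149344 ≈ -70.521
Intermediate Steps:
V = 4279 (V = -18*(-241) - 59 = 4338 - 59 = 4279)
-331245/V - 111582*1/(92*(9 - 185)) = -331245/4279 - 111582*1/(92*(9 - 185)) = -331245*1/4279 - 111582/(92*(-176)) = -331245/4279 - 111582/(-16192) = -331245/4279 - 111582*(-1/16192) = -331245/4279 + 55791/8096 = -222093621/3149344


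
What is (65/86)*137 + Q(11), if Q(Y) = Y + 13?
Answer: 10969/86 ≈ 127.55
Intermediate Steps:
Q(Y) = 13 + Y
(65/86)*137 + Q(11) = (65/86)*137 + (13 + 11) = (65*(1/86))*137 + 24 = (65/86)*137 + 24 = 8905/86 + 24 = 10969/86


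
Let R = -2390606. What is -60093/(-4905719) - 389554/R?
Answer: 1027350572842/5863820637857 ≈ 0.17520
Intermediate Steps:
-60093/(-4905719) - 389554/R = -60093/(-4905719) - 389554/(-2390606) = -60093*(-1/4905719) - 389554*(-1/2390606) = 60093/4905719 + 194777/1195303 = 1027350572842/5863820637857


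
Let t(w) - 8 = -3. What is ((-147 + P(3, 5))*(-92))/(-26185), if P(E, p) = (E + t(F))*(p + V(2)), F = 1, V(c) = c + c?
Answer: -1380/5237 ≈ -0.26351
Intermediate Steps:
V(c) = 2*c
t(w) = 5 (t(w) = 8 - 3 = 5)
P(E, p) = (4 + p)*(5 + E) (P(E, p) = (E + 5)*(p + 2*2) = (5 + E)*(p + 4) = (5 + E)*(4 + p) = (4 + p)*(5 + E))
((-147 + P(3, 5))*(-92))/(-26185) = ((-147 + (20 + 4*3 + 5*5 + 3*5))*(-92))/(-26185) = ((-147 + (20 + 12 + 25 + 15))*(-92))*(-1/26185) = ((-147 + 72)*(-92))*(-1/26185) = -75*(-92)*(-1/26185) = 6900*(-1/26185) = -1380/5237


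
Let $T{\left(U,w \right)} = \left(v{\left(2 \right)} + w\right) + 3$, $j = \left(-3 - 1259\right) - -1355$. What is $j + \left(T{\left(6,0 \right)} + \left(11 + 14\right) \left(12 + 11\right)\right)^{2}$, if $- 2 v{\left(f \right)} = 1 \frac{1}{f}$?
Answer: $\frac{5342209}{16} \approx 3.3389 \cdot 10^{5}$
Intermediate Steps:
$v{\left(f \right)} = - \frac{1}{2 f}$ ($v{\left(f \right)} = - \frac{1 \frac{1}{f}}{2} = - \frac{1}{2 f}$)
$j = 93$ ($j = \left(-3 - 1259\right) + 1355 = -1262 + 1355 = 93$)
$T{\left(U,w \right)} = \frac{11}{4} + w$ ($T{\left(U,w \right)} = \left(- \frac{1}{2 \cdot 2} + w\right) + 3 = \left(\left(- \frac{1}{2}\right) \frac{1}{2} + w\right) + 3 = \left(- \frac{1}{4} + w\right) + 3 = \frac{11}{4} + w$)
$j + \left(T{\left(6,0 \right)} + \left(11 + 14\right) \left(12 + 11\right)\right)^{2} = 93 + \left(\left(\frac{11}{4} + 0\right) + \left(11 + 14\right) \left(12 + 11\right)\right)^{2} = 93 + \left(\frac{11}{4} + 25 \cdot 23\right)^{2} = 93 + \left(\frac{11}{4} + 575\right)^{2} = 93 + \left(\frac{2311}{4}\right)^{2} = 93 + \frac{5340721}{16} = \frac{5342209}{16}$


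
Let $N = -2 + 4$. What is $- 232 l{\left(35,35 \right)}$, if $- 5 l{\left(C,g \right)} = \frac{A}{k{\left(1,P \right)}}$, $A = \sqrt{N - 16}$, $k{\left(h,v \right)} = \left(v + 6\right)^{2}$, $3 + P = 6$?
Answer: $\frac{232 i \sqrt{14}}{405} \approx 2.1434 i$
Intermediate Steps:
$P = 3$ ($P = -3 + 6 = 3$)
$N = 2$
$k{\left(h,v \right)} = \left(6 + v\right)^{2}$
$A = i \sqrt{14}$ ($A = \sqrt{2 - 16} = \sqrt{-14} = i \sqrt{14} \approx 3.7417 i$)
$l{\left(C,g \right)} = - \frac{i \sqrt{14}}{405}$ ($l{\left(C,g \right)} = - \frac{i \sqrt{14} \frac{1}{\left(6 + 3\right)^{2}}}{5} = - \frac{i \sqrt{14} \frac{1}{9^{2}}}{5} = - \frac{i \sqrt{14} \cdot \frac{1}{81}}{5} = - \frac{\frac{1}{81} i \sqrt{14}}{5} = - \frac{i \sqrt{14}}{405}$)
$- 232 l{\left(35,35 \right)} = - 232 \left(- \frac{i \sqrt{14}}{405}\right) = \frac{232 i \sqrt{14}}{405}$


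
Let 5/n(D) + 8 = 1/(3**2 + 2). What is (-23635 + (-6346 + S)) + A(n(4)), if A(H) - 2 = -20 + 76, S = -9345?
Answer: -39268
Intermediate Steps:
n(D) = -55/87 (n(D) = 5/(-8 + 1/(3**2 + 2)) = 5/(-8 + 1/(9 + 2)) = 5/(-8 + 1/11) = 5/(-87/11) = 5*(-11/87) = -55/87)
A(H) = 58 (A(H) = 2 + (-20 + 76) = 2 + 56 = 58)
(-23635 + (-6346 + S)) + A(n(4)) = (-23635 + (-6346 - 9345)) + 58 = (-23635 - 15691) + 58 = -39326 + 58 = -39268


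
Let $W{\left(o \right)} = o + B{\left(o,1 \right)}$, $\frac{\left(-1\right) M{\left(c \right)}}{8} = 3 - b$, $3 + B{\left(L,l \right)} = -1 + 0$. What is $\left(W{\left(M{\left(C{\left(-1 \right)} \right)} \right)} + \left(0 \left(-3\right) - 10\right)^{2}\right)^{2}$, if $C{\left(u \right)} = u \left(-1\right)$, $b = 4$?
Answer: $10816$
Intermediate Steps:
$B{\left(L,l \right)} = -4$ ($B{\left(L,l \right)} = -3 + \left(-1 + 0\right) = -3 - 1 = -4$)
$C{\left(u \right)} = - u$
$M{\left(c \right)} = 8$ ($M{\left(c \right)} = - 8 \left(3 - 4\right) = \left(-8\right) \left(-1\right) = 8$)
$W{\left(o \right)} = -4 + o$ ($W{\left(o \right)} = o - 4 = -4 + o$)
$\left(W{\left(M{\left(C{\left(-1 \right)} \right)} \right)} + \left(0 \left(-3\right) - 10\right)^{2}\right)^{2} = \left(\left(-4 + 8\right) + \left(0 \left(-3\right) - 10\right)^{2}\right)^{2} = \left(4 + \left(0 - 10\right)^{2}\right)^{2} = \left(4 + \left(-10\right)^{2}\right)^{2} = \left(4 + 100\right)^{2} = 104^{2} = 10816$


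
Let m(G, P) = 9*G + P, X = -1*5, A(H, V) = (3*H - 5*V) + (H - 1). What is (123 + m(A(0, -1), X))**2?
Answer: 23716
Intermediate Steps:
A(H, V) = -1 - 5*V + 4*H (A(H, V) = (-5*V + 3*H) + (-1 + H) = -1 - 5*V + 4*H)
X = -5
m(G, P) = P + 9*G
(123 + m(A(0, -1), X))**2 = (123 + (-5 + 9*(-1 - 5*(-1) + 4*0)))**2 = (123 + (-5 + 9*(-1 + 5 + 0)))**2 = (123 + (-5 + 9*4))**2 = (123 + (-5 + 36))**2 = (123 + 31)**2 = 154**2 = 23716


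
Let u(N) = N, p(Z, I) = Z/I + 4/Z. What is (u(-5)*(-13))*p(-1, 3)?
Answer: -845/3 ≈ -281.67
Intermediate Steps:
p(Z, I) = 4/Z + Z/I
(u(-5)*(-13))*p(-1, 3) = (-5*(-13))*(4/(-1) - 1/3) = 65*(4*(-1) - 1*⅓) = 65*(-4 - ⅓) = 65*(-13/3) = -845/3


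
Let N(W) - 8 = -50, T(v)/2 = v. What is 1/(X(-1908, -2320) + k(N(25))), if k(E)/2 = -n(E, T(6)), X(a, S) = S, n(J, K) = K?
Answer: -1/2344 ≈ -0.00042662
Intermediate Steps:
T(v) = 2*v
N(W) = -42 (N(W) = 8 - 50 = -42)
k(E) = -24 (k(E) = 2*(-2*6) = 2*(-1*12) = 2*(-12) = -24)
1/(X(-1908, -2320) + k(N(25))) = 1/(-2320 - 24) = 1/(-2344) = -1/2344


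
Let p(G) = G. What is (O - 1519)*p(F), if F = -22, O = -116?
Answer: 35970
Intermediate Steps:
(O - 1519)*p(F) = (-116 - 1519)*(-22) = -1635*(-22) = 35970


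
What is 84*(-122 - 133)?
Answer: -21420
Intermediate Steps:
84*(-122 - 133) = 84*(-255) = -21420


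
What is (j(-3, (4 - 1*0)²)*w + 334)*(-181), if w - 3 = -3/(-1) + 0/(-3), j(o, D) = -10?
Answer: -49594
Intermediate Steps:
w = 6 (w = 3 + (-3/(-1) + 0/(-3)) = 3 + (-3*(-1) + 0*(-⅓)) = 3 + (3 + 0) = 3 + 3 = 6)
(j(-3, (4 - 1*0)²)*w + 334)*(-181) = (-10*6 + 334)*(-181) = (-60 + 334)*(-181) = 274*(-181) = -49594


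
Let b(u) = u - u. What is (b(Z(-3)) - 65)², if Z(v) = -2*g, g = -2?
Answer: 4225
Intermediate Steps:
Z(v) = 4 (Z(v) = -2*(-2) = 4)
b(u) = 0
(b(Z(-3)) - 65)² = (0 - 65)² = (-65)² = 4225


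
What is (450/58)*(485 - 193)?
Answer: 65700/29 ≈ 2265.5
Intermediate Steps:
(450/58)*(485 - 193) = (450*(1/58))*292 = (225/29)*292 = 65700/29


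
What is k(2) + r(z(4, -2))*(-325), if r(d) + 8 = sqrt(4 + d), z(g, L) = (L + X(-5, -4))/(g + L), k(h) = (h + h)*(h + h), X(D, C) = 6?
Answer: 2616 - 325*sqrt(6) ≈ 1819.9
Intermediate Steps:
k(h) = 4*h**2 (k(h) = (2*h)*(2*h) = 4*h**2)
z(g, L) = (6 + L)/(L + g) (z(g, L) = (L + 6)/(g + L) = (6 + L)/(L + g))
r(d) = -8 + sqrt(4 + d)
k(2) + r(z(4, -2))*(-325) = 4*2**2 + (-8 + sqrt(4 + (6 - 2)/(-2 + 4)))*(-325) = 4*4 + (-8 + sqrt(4 + 4/2))*(-325) = 16 + (-8 + sqrt(4 + (1/2)*4))*(-325) = 16 + (-8 + sqrt(4 + 2))*(-325) = 16 + (-8 + sqrt(6))*(-325) = 16 + (2600 - 325*sqrt(6)) = 2616 - 325*sqrt(6)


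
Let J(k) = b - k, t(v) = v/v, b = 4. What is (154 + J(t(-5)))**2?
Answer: 24649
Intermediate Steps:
t(v) = 1
J(k) = 4 - k
(154 + J(t(-5)))**2 = (154 + (4 - 1*1))**2 = (154 + (4 - 1))**2 = (154 + 3)**2 = 157**2 = 24649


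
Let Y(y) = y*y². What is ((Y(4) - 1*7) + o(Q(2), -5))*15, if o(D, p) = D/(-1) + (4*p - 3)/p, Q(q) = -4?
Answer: 984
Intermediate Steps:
o(D, p) = -D + (-3 + 4*p)/p (o(D, p) = D*(-1) + (-3 + 4*p)/p = -D + (-3 + 4*p)/p)
Y(y) = y³
((Y(4) - 1*7) + o(Q(2), -5))*15 = ((4³ - 1*7) + (4 - 1*(-4) - 3/(-5)))*15 = ((64 - 7) + (4 + 4 - 3*(-⅕)))*15 = (57 + (4 + 4 + ⅗))*15 = (57 + 43/5)*15 = (328/5)*15 = 984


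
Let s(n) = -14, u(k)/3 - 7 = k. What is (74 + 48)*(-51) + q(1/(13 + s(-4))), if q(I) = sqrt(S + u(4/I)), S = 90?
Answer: -6222 + 3*sqrt(11) ≈ -6212.0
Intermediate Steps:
u(k) = 21 + 3*k
q(I) = sqrt(111 + 12/I) (q(I) = sqrt(90 + (21 + 3*(4/I))) = sqrt(90 + (21 + 12/I)) = sqrt(111 + 12/I))
(74 + 48)*(-51) + q(1/(13 + s(-4))) = (74 + 48)*(-51) + sqrt(111 + 12/(1/(13 - 14))) = 122*(-51) + sqrt(111 + 12/(1/(-1))) = -6222 + sqrt(111 + 12/(-1)) = -6222 + sqrt(111 + 12*(-1)) = -6222 + sqrt(111 - 12) = -6222 + sqrt(99) = -6222 + 3*sqrt(11)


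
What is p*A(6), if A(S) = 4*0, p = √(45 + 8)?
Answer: 0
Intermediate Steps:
p = √53 ≈ 7.2801
A(S) = 0
p*A(6) = √53*0 = 0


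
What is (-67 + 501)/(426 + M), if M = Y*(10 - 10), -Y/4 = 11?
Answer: 217/213 ≈ 1.0188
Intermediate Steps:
Y = -44 (Y = -4*11 = -44)
M = 0 (M = -44*(10 - 10) = -44*0 = 0)
(-67 + 501)/(426 + M) = (-67 + 501)/(426 + 0) = 434/426 = 434*(1/426) = 217/213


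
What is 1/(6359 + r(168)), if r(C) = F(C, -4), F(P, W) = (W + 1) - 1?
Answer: 1/6355 ≈ 0.00015736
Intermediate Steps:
F(P, W) = W (F(P, W) = (1 + W) - 1 = W)
r(C) = -4
1/(6359 + r(168)) = 1/(6359 - 4) = 1/6355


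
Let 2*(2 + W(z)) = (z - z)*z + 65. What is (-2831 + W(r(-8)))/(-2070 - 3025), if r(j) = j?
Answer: 5601/10190 ≈ 0.54966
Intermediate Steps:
W(z) = 61/2 (W(z) = -2 + ((z - z)*z + 65)/2 = -2 + (0*z + 65)/2 = -2 + (0 + 65)/2 = -2 + (1/2)*65 = -2 + 65/2 = 61/2)
(-2831 + W(r(-8)))/(-2070 - 3025) = (-2831 + 61/2)/(-2070 - 3025) = -5601/2/(-5095) = -5601/2*(-1/5095) = 5601/10190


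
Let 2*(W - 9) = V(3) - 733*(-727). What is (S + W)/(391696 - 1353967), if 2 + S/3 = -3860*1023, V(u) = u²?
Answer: 11579887/962271 ≈ 12.034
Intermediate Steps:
S = -11846346 (S = -6 + 3*(-3860*1023) = -6 + 3*(-3948780) = -6 - 11846340 = -11846346)
W = 266459 (W = 9 + (3² - 733*(-727))/2 = 9 + (9 + 532891)/2 = 9 + (½)*532900 = 9 + 266450 = 266459)
(S + W)/(391696 - 1353967) = (-11846346 + 266459)/(391696 - 1353967) = -11579887/(-962271) = -11579887*(-1/962271) = 11579887/962271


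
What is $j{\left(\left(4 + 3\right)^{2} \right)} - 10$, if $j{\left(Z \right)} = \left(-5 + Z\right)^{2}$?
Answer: $1926$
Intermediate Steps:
$j{\left(\left(4 + 3\right)^{2} \right)} - 10 = \left(-5 + \left(4 + 3\right)^{2}\right)^{2} - 10 = \left(-5 + 7^{2}\right)^{2} - 10 = \left(-5 + 49\right)^{2} - 10 = 44^{2} - 10 = 1936 - 10 = 1926$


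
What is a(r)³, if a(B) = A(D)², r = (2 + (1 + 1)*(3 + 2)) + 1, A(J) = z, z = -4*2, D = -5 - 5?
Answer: 262144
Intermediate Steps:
D = -10
z = -8
A(J) = -8
r = 13 (r = (2 + 2*5) + 1 = (2 + 10) + 1 = 12 + 1 = 13)
a(B) = 64 (a(B) = (-8)² = 64)
a(r)³ = 64³ = 262144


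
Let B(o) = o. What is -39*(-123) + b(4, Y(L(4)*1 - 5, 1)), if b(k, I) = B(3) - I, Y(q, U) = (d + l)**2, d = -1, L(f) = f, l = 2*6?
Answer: 4679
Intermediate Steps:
l = 12
Y(q, U) = 121 (Y(q, U) = (-1 + 12)**2 = 11**2 = 121)
b(k, I) = 3 - I
-39*(-123) + b(4, Y(L(4)*1 - 5, 1)) = -39*(-123) + (3 - 1*121) = 4797 + (3 - 121) = 4797 - 118 = 4679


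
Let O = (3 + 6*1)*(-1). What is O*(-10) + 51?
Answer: 141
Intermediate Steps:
O = -9 (O = (3 + 6)*(-1) = 9*(-1) = -9)
O*(-10) + 51 = -9*(-10) + 51 = 90 + 51 = 141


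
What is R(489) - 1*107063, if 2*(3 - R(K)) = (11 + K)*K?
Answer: -229310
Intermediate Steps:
R(K) = 3 - K*(11 + K)/2 (R(K) = 3 - (11 + K)*K/2 = 3 - K*(11 + K)/2)
R(489) - 1*107063 = (3 - 11/2*489 - 1/2*489**2) - 1*107063 = (3 - 5379/2 - 1/2*239121) - 107063 = (3 - 5379/2 - 239121/2) - 107063 = -122247 - 107063 = -229310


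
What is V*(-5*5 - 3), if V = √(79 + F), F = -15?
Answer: -224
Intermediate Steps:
V = 8 (V = √(79 - 15) = √64 = 8)
V*(-5*5 - 3) = 8*(-5*5 - 3) = 8*(-25 - 3) = 8*(-28) = -224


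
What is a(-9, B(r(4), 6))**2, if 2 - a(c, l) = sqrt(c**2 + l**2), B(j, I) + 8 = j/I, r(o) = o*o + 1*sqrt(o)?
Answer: (2 - sqrt(106))**2 ≈ 68.818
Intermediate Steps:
r(o) = sqrt(o) + o**2 (r(o) = o**2 + sqrt(o) = sqrt(o) + o**2)
B(j, I) = -8 + j/I
a(c, l) = 2 - sqrt(c**2 + l**2)
a(-9, B(r(4), 6))**2 = (2 - sqrt((-9)**2 + (-8 + (sqrt(4) + 4**2)/6)**2))**2 = (2 - sqrt(81 + (-8 + (2 + 16)*(1/6))**2))**2 = (2 - sqrt(81 + (-8 + 18*(1/6))**2))**2 = (2 - sqrt(81 + (-8 + 3)**2))**2 = (2 - sqrt(81 + (-5)**2))**2 = (2 - sqrt(81 + 25))**2 = (2 - sqrt(106))**2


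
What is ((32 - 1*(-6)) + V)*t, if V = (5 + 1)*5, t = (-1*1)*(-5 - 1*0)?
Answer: 340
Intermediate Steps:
t = 5 (t = -(-5 + 0) = -1*(-5) = 5)
V = 30 (V = 6*5 = 30)
((32 - 1*(-6)) + V)*t = ((32 - 1*(-6)) + 30)*5 = ((32 + 6) + 30)*5 = (38 + 30)*5 = 68*5 = 340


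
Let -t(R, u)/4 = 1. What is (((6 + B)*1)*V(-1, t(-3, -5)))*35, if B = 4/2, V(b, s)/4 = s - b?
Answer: -3360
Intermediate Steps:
t(R, u) = -4 (t(R, u) = -4*1 = -4)
V(b, s) = -4*b + 4*s (V(b, s) = 4*(s - b) = -4*b + 4*s)
B = 2 (B = 4*(½) = 2)
(((6 + B)*1)*V(-1, t(-3, -5)))*35 = (((6 + 2)*1)*(-4*(-1) + 4*(-4)))*35 = ((8*1)*(4 - 16))*35 = (8*(-12))*35 = -96*35 = -3360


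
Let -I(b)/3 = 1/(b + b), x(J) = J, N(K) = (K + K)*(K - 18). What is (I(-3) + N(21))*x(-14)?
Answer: -1771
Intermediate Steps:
N(K) = 2*K*(-18 + K) (N(K) = (2*K)*(-18 + K) = 2*K*(-18 + K))
I(b) = -3/(2*b) (I(b) = -3/(b + b) = -3*1/(2*b) = -3/(2*b))
(I(-3) + N(21))*x(-14) = (-3/2/(-3) + 2*21*(-18 + 21))*(-14) = (-3/2*(-⅓) + 2*21*3)*(-14) = (½ + 126)*(-14) = (253/2)*(-14) = -1771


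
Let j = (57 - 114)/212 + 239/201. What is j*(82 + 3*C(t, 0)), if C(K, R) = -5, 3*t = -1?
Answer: 39211/636 ≈ 61.653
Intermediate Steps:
t = -1/3 (t = (1/3)*(-1) = -1/3 ≈ -0.33333)
j = 39211/42612 (j = -57*1/212 + 239*(1/201) = -57/212 + 239/201 = 39211/42612 ≈ 0.92019)
j*(82 + 3*C(t, 0)) = 39211*(82 + 3*(-5))/42612 = 39211*(82 - 15)/42612 = (39211/42612)*67 = 39211/636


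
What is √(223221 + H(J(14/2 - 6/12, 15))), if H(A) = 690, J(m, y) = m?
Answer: 3*√24879 ≈ 473.19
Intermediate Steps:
√(223221 + H(J(14/2 - 6/12, 15))) = √(223221 + 690) = √223911 = 3*√24879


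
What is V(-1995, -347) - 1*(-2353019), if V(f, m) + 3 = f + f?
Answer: 2349026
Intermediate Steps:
V(f, m) = -3 + 2*f (V(f, m) = -3 + (f + f) = -3 + 2*f)
V(-1995, -347) - 1*(-2353019) = (-3 + 2*(-1995)) - 1*(-2353019) = (-3 - 3990) + 2353019 = -3993 + 2353019 = 2349026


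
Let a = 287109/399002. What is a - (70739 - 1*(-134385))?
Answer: -81844599139/399002 ≈ -2.0512e+5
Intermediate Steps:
a = 287109/399002 (a = 287109*(1/399002) = 287109/399002 ≈ 0.71957)
a - (70739 - 1*(-134385)) = 287109/399002 - (70739 - 1*(-134385)) = 287109/399002 - (70739 + 134385) = 287109/399002 - 1*205124 = 287109/399002 - 205124 = -81844599139/399002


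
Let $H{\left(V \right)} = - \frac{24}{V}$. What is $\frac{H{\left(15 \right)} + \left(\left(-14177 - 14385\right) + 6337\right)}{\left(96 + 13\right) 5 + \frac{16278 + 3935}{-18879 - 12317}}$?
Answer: $- \frac{3466905068}{84908035} \approx -40.831$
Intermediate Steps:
$\frac{H{\left(15 \right)} + \left(\left(-14177 - 14385\right) + 6337\right)}{\left(96 + 13\right) 5 + \frac{16278 + 3935}{-18879 - 12317}} = \frac{- \frac{24}{15} + \left(\left(-14177 - 14385\right) + 6337\right)}{\left(96 + 13\right) 5 + \frac{16278 + 3935}{-18879 - 12317}} = \frac{\left(-24\right) \frac{1}{15} + \left(-28562 + 6337\right)}{109 \cdot 5 + \frac{20213}{-31196}} = \frac{- \frac{8}{5} - 22225}{545 + 20213 \left(- \frac{1}{31196}\right)} = - \frac{111133}{5 \left(545 - \frac{20213}{31196}\right)} = - \frac{111133}{5 \cdot \frac{16981607}{31196}} = \left(- \frac{111133}{5}\right) \frac{31196}{16981607} = - \frac{3466905068}{84908035}$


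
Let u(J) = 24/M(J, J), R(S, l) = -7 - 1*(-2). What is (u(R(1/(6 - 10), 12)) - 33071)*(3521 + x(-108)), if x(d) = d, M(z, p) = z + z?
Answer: -564397571/5 ≈ -1.1288e+8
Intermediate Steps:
M(z, p) = 2*z
R(S, l) = -5 (R(S, l) = -7 + 2 = -5)
u(J) = 12/J (u(J) = 24/((2*J)) = 24*(1/(2*J)) = 12/J)
(u(R(1/(6 - 10), 12)) - 33071)*(3521 + x(-108)) = (12/(-5) - 33071)*(3521 - 108) = (12*(-⅕) - 33071)*3413 = (-12/5 - 33071)*3413 = -165367/5*3413 = -564397571/5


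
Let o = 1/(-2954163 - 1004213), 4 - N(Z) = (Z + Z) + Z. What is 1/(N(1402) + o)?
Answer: -3958376/16633095953 ≈ -0.00023798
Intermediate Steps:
N(Z) = 4 - 3*Z (N(Z) = 4 - ((Z + Z) + Z) = 4 - (2*Z + Z) = 4 - 3*Z)
o = -1/3958376 (o = 1/(-3958376) = -1/3958376 ≈ -2.5263e-7)
1/(N(1402) + o) = 1/((4 - 3*1402) - 1/3958376) = 1/((4 - 4206) - 1/3958376) = 1/(-4202 - 1/3958376) = 1/(-16633095953/3958376) = -3958376/16633095953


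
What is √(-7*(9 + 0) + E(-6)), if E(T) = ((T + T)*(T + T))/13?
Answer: 15*I*√39/13 ≈ 7.2058*I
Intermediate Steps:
E(T) = 4*T²/13 (E(T) = ((2*T)*(2*T))*(1/13) = (4*T²)*(1/13) = 4*T²/13)
√(-7*(9 + 0) + E(-6)) = √(-7*(9 + 0) + (4/13)*(-6)²) = √(-7*9 + (4/13)*36) = √(-63 + 144/13) = √(-675/13) = 15*I*√39/13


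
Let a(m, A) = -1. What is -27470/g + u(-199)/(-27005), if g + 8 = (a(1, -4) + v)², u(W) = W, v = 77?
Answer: -370339759/77882420 ≈ -4.7551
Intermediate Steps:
g = 5768 (g = -8 + (-1 + 77)² = -8 + 76² = -8 + 5776 = 5768)
-27470/g + u(-199)/(-27005) = -27470/5768 - 199/(-27005) = -27470*1/5768 - 199*(-1/27005) = -13735/2884 + 199/27005 = -370339759/77882420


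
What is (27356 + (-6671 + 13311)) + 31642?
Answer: 65638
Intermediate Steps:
(27356 + (-6671 + 13311)) + 31642 = (27356 + 6640) + 31642 = 33996 + 31642 = 65638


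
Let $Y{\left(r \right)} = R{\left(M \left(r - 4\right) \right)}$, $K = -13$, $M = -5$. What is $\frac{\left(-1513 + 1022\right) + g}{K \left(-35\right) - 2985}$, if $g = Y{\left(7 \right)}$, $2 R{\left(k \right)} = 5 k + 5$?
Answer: $\frac{263}{1265} \approx 0.20791$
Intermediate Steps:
$R{\left(k \right)} = \frac{5}{2} + \frac{5 k}{2}$ ($R{\left(k \right)} = \frac{5 k + 5}{2} = \frac{5 + 5 k}{2} = \frac{5}{2} + \frac{5 k}{2}$)
$Y{\left(r \right)} = \frac{105}{2} - \frac{25 r}{2}$ ($Y{\left(r \right)} = \frac{5}{2} + \frac{5 \left(- 5 \left(r - 4\right)\right)}{2} = \frac{5}{2} + \frac{5 \left(- 5 \left(-4 + r\right)\right)}{2} = \frac{5}{2} + \frac{5 \left(20 - 5 r\right)}{2} = \frac{5}{2} - \left(-50 + \frac{25 r}{2}\right) = \frac{105}{2} - \frac{25 r}{2}$)
$g = -35$ ($g = \frac{105}{2} - \frac{175}{2} = -35$)
$\frac{\left(-1513 + 1022\right) + g}{K \left(-35\right) - 2985} = \frac{\left(-1513 + 1022\right) - 35}{\left(-13\right) \left(-35\right) - 2985} = \frac{-491 - 35}{455 - 2985} = - \frac{526}{-2530} = \left(-526\right) \left(- \frac{1}{2530}\right) = \frac{263}{1265}$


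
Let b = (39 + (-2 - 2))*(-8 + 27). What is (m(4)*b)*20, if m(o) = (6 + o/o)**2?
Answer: 651700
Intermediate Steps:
b = 665 (b = (39 - 4)*19 = 35*19 = 665)
m(o) = 49 (m(o) = (6 + 1)**2 = 7**2 = 49)
(m(4)*b)*20 = (49*665)*20 = 32585*20 = 651700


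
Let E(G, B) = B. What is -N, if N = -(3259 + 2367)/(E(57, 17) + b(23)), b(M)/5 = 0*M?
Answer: 5626/17 ≈ 330.94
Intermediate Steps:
b(M) = 0 (b(M) = 5*(0*M) = 5*0 = 0)
N = -5626/17 (N = -(3259 + 2367)/(17 + 0) = -5626/17 ≈ -330.94)
-N = -1*(-5626/17) = 5626/17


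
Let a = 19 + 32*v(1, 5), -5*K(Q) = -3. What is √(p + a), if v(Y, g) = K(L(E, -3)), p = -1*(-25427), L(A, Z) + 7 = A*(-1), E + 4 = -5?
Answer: √636630/5 ≈ 159.58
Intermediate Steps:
E = -9 (E = -4 - 5 = -9)
L(A, Z) = -7 - A (L(A, Z) = -7 + A*(-1) = -7 - A)
p = 25427
K(Q) = ⅗ (K(Q) = -⅕*(-3) = ⅗)
v(Y, g) = ⅗
a = 191/5 (a = 19 + 32*(⅗) = 19 + 96/5 = 191/5 ≈ 38.200)
√(p + a) = √(25427 + 191/5) = √(127326/5) = √636630/5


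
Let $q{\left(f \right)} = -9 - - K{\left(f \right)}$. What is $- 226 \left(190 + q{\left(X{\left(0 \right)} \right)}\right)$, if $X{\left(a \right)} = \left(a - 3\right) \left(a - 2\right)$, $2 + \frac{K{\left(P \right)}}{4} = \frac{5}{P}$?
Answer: $- \frac{119554}{3} \approx -39851.0$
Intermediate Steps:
$K{\left(P \right)} = -8 + \frac{20}{P}$ ($K{\left(P \right)} = -8 + 4 \frac{5}{P} = -8 + \frac{20}{P}$)
$X{\left(a \right)} = \left(-3 + a\right) \left(-2 + a\right)$
$q{\left(f \right)} = -17 + \frac{20}{f}$ ($q{\left(f \right)} = -9 - - (-8 + \frac{20}{f}) = -9 - \left(8 - \frac{20}{f}\right) = -17 + \frac{20}{f}$)
$- 226 \left(190 + q{\left(X{\left(0 \right)} \right)}\right) = - 226 \left(190 - \left(17 - \frac{20}{6 + 0^{2} - 0}\right)\right) = - 226 \left(190 - \left(17 - \frac{20}{6 + 0 + 0}\right)\right) = - 226 \left(190 - \left(17 - \frac{20}{6}\right)\right) = - 226 \left(190 + \left(-17 + 20 \cdot \frac{1}{6}\right)\right) = - 226 \left(190 + \left(-17 + \frac{10}{3}\right)\right) = - 226 \left(190 - \frac{41}{3}\right) = \left(-226\right) \frac{529}{3} = - \frac{119554}{3}$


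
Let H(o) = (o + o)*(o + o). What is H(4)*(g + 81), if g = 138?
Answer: 14016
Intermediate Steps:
H(o) = 4*o² (H(o) = (2*o)*(2*o) = 4*o²)
H(4)*(g + 81) = (4*4²)*(138 + 81) = (4*16)*219 = 64*219 = 14016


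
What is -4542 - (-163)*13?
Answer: -2423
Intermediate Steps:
-4542 - (-163)*13 = -4542 - 1*(-2119) = -4542 + 2119 = -2423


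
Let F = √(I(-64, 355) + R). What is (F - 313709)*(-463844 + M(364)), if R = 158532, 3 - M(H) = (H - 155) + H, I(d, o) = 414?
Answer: 145690851526 - 464414*√158946 ≈ 1.4551e+11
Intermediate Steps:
M(H) = 158 - 2*H (M(H) = 3 - ((H - 155) + H) = 3 - ((-155 + H) + H) = 3 - (-155 + 2*H) = 3 + (155 - 2*H) = 158 - 2*H)
F = √158946 (F = √(414 + 158532) = √158946 ≈ 398.68)
(F - 313709)*(-463844 + M(364)) = (√158946 - 313709)*(-463844 + (158 - 2*364)) = (-313709 + √158946)*(-463844 + (158 - 728)) = (-313709 + √158946)*(-463844 - 570) = (-313709 + √158946)*(-464414) = 145690851526 - 464414*√158946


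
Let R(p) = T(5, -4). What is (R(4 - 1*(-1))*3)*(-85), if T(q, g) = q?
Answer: -1275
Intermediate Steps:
R(p) = 5
(R(4 - 1*(-1))*3)*(-85) = (5*3)*(-85) = 15*(-85) = -1275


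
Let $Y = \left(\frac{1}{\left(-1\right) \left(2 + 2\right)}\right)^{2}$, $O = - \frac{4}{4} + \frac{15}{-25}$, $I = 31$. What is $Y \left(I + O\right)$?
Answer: $\frac{147}{80} \approx 1.8375$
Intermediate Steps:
$O = - \frac{8}{5}$ ($O = \left(-4\right) \frac{1}{4} + 15 \left(- \frac{1}{25}\right) = -1 - \frac{3}{5} = - \frac{8}{5} \approx -1.6$)
$Y = \frac{1}{16}$ ($Y = \left(\frac{1}{\left(-1\right) 4}\right)^{2} = \left(\frac{1}{-4}\right)^{2} = \left(- \frac{1}{4}\right)^{2} = \frac{1}{16} \approx 0.0625$)
$Y \left(I + O\right) = \frac{31 - \frac{8}{5}}{16} = \frac{1}{16} \cdot \frac{147}{5} = \frac{147}{80}$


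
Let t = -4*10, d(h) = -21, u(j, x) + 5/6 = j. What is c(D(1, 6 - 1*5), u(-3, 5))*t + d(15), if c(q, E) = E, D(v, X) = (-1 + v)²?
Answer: 397/3 ≈ 132.33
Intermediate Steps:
u(j, x) = -⅚ + j
t = -40
c(D(1, 6 - 1*5), u(-3, 5))*t + d(15) = (-⅚ - 3)*(-40) - 21 = -23/6*(-40) - 21 = 460/3 - 21 = 397/3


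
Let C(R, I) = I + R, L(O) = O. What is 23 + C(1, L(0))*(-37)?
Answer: -14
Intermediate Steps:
23 + C(1, L(0))*(-37) = 23 + (0 + 1)*(-37) = 23 + 1*(-37) = 23 - 37 = -14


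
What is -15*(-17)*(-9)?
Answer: -2295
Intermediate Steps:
-15*(-17)*(-9) = 255*(-9) = -2295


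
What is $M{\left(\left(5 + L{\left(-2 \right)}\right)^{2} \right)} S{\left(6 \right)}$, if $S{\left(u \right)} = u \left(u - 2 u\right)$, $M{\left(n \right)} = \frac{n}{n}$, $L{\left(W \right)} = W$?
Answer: $-36$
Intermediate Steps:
$M{\left(n \right)} = 1$
$S{\left(u \right)} = - u^{2}$ ($S{\left(u \right)} = u \left(- u\right) = - u^{2}$)
$M{\left(\left(5 + L{\left(-2 \right)}\right)^{2} \right)} S{\left(6 \right)} = 1 \left(- 6^{2}\right) = 1 \left(\left(-1\right) 36\right) = 1 \left(-36\right) = -36$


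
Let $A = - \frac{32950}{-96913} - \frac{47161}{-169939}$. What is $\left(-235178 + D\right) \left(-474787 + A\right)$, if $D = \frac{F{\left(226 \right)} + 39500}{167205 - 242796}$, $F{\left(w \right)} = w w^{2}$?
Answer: $\frac{15455408666540003518660076}{138325636480493} \approx 1.1173 \cdot 10^{11}$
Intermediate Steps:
$A = \frac{10170004043}{16469298307}$ ($A = \left(-32950\right) \left(- \frac{1}{96913}\right) - - \frac{47161}{169939} = \frac{32950}{96913} + \frac{47161}{169939} = \frac{10170004043}{16469298307} \approx 0.61751$)
$F{\left(w \right)} = w^{3}$
$D = - \frac{1286964}{8399}$ ($D = \frac{226^{3} + 39500}{167205 - 242796} = \frac{11543176 + 39500}{-75591} = 11582676 \left(- \frac{1}{75591}\right) = - \frac{1286964}{8399} \approx -153.23$)
$\left(-235178 + D\right) \left(-474787 + A\right) = \left(-235178 - \frac{1286964}{8399}\right) \left(-474787 + \frac{10170004043}{16469298307}\right) = \left(- \frac{1976546986}{8399}\right) \left(- \frac{7819398565281566}{16469298307}\right) = \frac{15455408666540003518660076}{138325636480493}$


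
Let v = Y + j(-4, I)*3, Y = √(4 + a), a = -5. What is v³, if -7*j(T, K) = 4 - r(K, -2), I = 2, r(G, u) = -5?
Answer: -15714/343 + 2138*I/49 ≈ -45.813 + 43.633*I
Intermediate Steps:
Y = I (Y = √(4 - 5) = √(-1) = I ≈ 1.0*I)
j(T, K) = -9/7 (j(T, K) = -(4 - 1*(-5))/7 = -(4 + 5)/7 = -⅐*9 = -9/7)
v = -27/7 + I (v = I - 9/7*3 = I - 27/7 = -27/7 + I ≈ -3.8571 + 1.0*I)
v³ = (-27/7 + I)³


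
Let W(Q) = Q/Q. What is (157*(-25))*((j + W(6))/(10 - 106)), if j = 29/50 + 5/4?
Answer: 44431/384 ≈ 115.71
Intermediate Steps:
W(Q) = 1
j = 183/100 (j = 29*(1/50) + 5*(1/4) = 29/50 + 5/4 = 183/100 ≈ 1.8300)
(157*(-25))*((j + W(6))/(10 - 106)) = (157*(-25))*((183/100 + 1)/(10 - 106)) = -44431/(4*(-96)) = -44431*(-1)/(4*96) = -3925*(-283/9600) = 44431/384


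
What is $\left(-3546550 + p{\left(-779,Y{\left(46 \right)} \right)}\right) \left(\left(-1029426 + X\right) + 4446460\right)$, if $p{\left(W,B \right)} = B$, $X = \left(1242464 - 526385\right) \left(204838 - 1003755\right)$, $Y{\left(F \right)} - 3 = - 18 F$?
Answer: $2029397435194751375$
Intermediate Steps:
$Y{\left(F \right)} = 3 - 18 F$
$X = -572087686443$ ($X = 716079 \left(-798917\right) = -572087686443$)
$\left(-3546550 + p{\left(-779,Y{\left(46 \right)} \right)}\right) \left(\left(-1029426 + X\right) + 4446460\right) = \left(-3546550 + \left(3 - 828\right)\right) \left(\left(-1029426 - 572087686443\right) + 4446460\right) = \left(-3546550 + \left(3 - 828\right)\right) \left(-572088715869 + 4446460\right) = \left(-3546550 - 825\right) \left(-572084269409\right) = \left(-3547375\right) \left(-572084269409\right) = 2029397435194751375$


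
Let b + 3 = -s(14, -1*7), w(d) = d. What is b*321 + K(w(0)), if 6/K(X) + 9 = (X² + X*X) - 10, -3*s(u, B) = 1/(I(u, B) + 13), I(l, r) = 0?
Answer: -235906/247 ≈ -955.08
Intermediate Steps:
s(u, B) = -1/39 (s(u, B) = -1/(3*(0 + 13)) = -⅓/13 = -⅓*1/13 = -1/39)
K(X) = 6/(-19 + 2*X²) (K(X) = 6/(-9 + ((X² + X*X) - 10)) = 6/(-9 + ((X² + X²) - 10)) = 6/(-9 + (2*X² - 10)) = 6/(-9 + (-10 + 2*X²)) = 6/(-19 + 2*X²))
b = -116/39 (b = -3 - 1*(-1/39) = -3 + 1/39 = -116/39 ≈ -2.9744)
b*321 + K(w(0)) = -116/39*321 + 6/(-19 + 2*0²) = -12412/13 + 6/(-19 + 2*0) = -12412/13 + 6/(-19 + 0) = -12412/13 + 6/(-19) = -12412/13 + 6*(-1/19) = -12412/13 - 6/19 = -235906/247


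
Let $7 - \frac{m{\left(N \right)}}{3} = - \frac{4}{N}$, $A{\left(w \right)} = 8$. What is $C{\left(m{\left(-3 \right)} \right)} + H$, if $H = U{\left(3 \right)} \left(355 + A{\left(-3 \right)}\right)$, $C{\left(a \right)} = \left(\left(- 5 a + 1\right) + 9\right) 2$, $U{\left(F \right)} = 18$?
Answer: $6384$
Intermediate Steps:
$m{\left(N \right)} = 21 + \frac{12}{N}$ ($m{\left(N \right)} = 21 - 3 \left(- \frac{4}{N}\right) = 21 + \frac{12}{N}$)
$C{\left(a \right)} = 20 - 10 a$ ($C{\left(a \right)} = \left(\left(1 - 5 a\right) + 9\right) 2 = \left(10 - 5 a\right) 2 = 20 - 10 a$)
$H = 6534$ ($H = 18 \left(355 + 8\right) = 18 \cdot 363 = 6534$)
$C{\left(m{\left(-3 \right)} \right)} + H = \left(20 - 10 \left(21 + \frac{12}{-3}\right)\right) + 6534 = \left(20 - 10 \left(21 + 12 \left(- \frac{1}{3}\right)\right)\right) + 6534 = \left(20 - 10 \left(21 - 4\right)\right) + 6534 = \left(20 - 170\right) + 6534 = -150 + 6534 = 6384$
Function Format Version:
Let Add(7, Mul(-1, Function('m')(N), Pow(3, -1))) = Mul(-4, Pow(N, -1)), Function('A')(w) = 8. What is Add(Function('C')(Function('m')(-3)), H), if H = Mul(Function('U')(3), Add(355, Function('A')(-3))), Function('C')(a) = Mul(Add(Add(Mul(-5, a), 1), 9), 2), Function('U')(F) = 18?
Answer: 6384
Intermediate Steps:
Function('m')(N) = Add(21, Mul(12, Pow(N, -1))) (Function('m')(N) = Add(21, Mul(-3, Mul(-4, Pow(N, -1)))) = Add(21, Mul(12, Pow(N, -1))))
Function('C')(a) = Add(20, Mul(-10, a)) (Function('C')(a) = Mul(Add(Add(1, Mul(-5, a)), 9), 2) = Mul(Add(10, Mul(-5, a)), 2) = Add(20, Mul(-10, a)))
H = 6534 (H = Mul(18, Add(355, 8)) = Mul(18, 363) = 6534)
Add(Function('C')(Function('m')(-3)), H) = Add(Add(20, Mul(-10, Add(21, Mul(12, Pow(-3, -1))))), 6534) = Add(Add(20, Mul(-10, Add(21, Mul(12, Rational(-1, 3))))), 6534) = Add(Add(20, Mul(-10, Add(21, -4))), 6534) = Add(Add(20, Mul(-10, 17)), 6534) = Add(Add(20, -170), 6534) = Add(-150, 6534) = 6384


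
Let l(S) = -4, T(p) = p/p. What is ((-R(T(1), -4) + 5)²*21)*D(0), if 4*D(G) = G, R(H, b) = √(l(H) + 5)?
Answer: 0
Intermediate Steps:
T(p) = 1
R(H, b) = 1 (R(H, b) = √(-4 + 5) = √1 = 1)
D(G) = G/4
((-R(T(1), -4) + 5)²*21)*D(0) = ((-1*1 + 5)²*21)*((¼)*0) = ((-1 + 5)²*21)*0 = (4²*21)*0 = (16*21)*0 = 336*0 = 0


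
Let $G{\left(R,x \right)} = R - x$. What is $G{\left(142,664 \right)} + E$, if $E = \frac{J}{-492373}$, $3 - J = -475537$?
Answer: $- \frac{8306266}{15883} \approx -522.97$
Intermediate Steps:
$J = 475540$ ($J = 3 - -475537 = 3 + 475537 = 475540$)
$E = - \frac{15340}{15883}$ ($E = \frac{475540}{-492373} = 475540 \left(- \frac{1}{492373}\right) = - \frac{15340}{15883} \approx -0.96581$)
$G{\left(142,664 \right)} + E = \left(142 - 664\right) - \frac{15340}{15883} = -522 - \frac{15340}{15883} = - \frac{8306266}{15883}$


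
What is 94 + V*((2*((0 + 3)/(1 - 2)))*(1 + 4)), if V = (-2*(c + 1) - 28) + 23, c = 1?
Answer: 364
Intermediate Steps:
V = -9 (V = (-2*(1 + 1) - 28) + 23 = (-2*2 - 28) + 23 = (-4 - 28) + 23 = -32 + 23 = -9)
94 + V*((2*((0 + 3)/(1 - 2)))*(1 + 4)) = 94 - 9*2*((0 + 3)/(1 - 2))*(1 + 4) = 94 - 9*2*(3/(-1))*5 = 94 - 9*2*(3*(-1))*5 = 94 - 9*2*(-3)*5 = 94 - (-54)*5 = 94 - 9*(-30) = 94 + 270 = 364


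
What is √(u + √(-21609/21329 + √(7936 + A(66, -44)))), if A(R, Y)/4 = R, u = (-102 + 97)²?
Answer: √(232105225 + 3047*√3047*√(-3087 + 30470*√82))/3047 ≈ 5.8705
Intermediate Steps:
u = 25 (u = (-5)² = 25)
A(R, Y) = 4*R
√(u + √(-21609/21329 + √(7936 + A(66, -44)))) = √(25 + √(-21609/21329 + √(7936 + 4*66))) = √(25 + √(-21609*1/21329 + √(7936 + 264))) = √(25 + √(-3087/3047 + √8200)) = √(25 + √(-3087/3047 + 10*√82))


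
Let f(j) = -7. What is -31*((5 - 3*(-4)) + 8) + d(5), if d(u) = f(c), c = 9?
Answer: -782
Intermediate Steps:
d(u) = -7
-31*((5 - 3*(-4)) + 8) + d(5) = -31*((5 - 3*(-4)) + 8) - 7 = -31*((5 + 12) + 8) - 7 = -31*(17 + 8) - 7 = -31*25 - 7 = -775 - 7 = -782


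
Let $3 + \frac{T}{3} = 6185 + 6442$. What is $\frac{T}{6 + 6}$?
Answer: $3156$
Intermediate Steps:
$T = 37872$ ($T = -9 + 3 \left(6185 + 6442\right) = -9 + 3 \cdot 12627 = -9 + 37881 = 37872$)
$\frac{T}{6 + 6} = \frac{1}{6 + 6} \cdot 37872 = \frac{1}{12} \cdot 37872 = 3156$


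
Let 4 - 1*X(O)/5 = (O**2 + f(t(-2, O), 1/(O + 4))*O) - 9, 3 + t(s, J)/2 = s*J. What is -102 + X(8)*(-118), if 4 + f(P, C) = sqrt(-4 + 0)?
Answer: 11108 + 9440*I ≈ 11108.0 + 9440.0*I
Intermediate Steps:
t(s, J) = -6 + 2*J*s (t(s, J) = -6 + 2*(s*J) = -6 + 2*(J*s) = -6 + 2*J*s)
f(P, C) = -4 + 2*I (f(P, C) = -4 + sqrt(-4 + 0) = -4 + sqrt(-4) = -4 + 2*I)
X(O) = 65 - 5*O**2 - 5*O*(-4 + 2*I) (X(O) = 20 - 5*((O**2 + (-4 + 2*I)*O) - 9) = 20 - 5*((O**2 + O*(-4 + 2*I)) - 9) = 20 - 5*(-9 + O**2 + O*(-4 + 2*I)) = 20 + (45 - 5*O**2 - 5*O*(-4 + 2*I)) = 65 - 5*O**2 - 5*O*(-4 + 2*I))
-102 + X(8)*(-118) = -102 + (65 - 5*8**2 + 10*8*(2 - I))*(-118) = -102 + (65 - 5*64 + (160 - 80*I))*(-118) = -102 + (65 - 320 + (160 - 80*I))*(-118) = -102 + (-95 - 80*I)*(-118) = -102 + (11210 + 9440*I) = 11108 + 9440*I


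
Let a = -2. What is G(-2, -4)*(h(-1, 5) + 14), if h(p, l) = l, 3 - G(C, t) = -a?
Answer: 19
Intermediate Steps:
G(C, t) = 1 (G(C, t) = 3 - (-1)*(-2) = 3 - 1*2 = 3 - 2 = 1)
G(-2, -4)*(h(-1, 5) + 14) = 1*(5 + 14) = 1*19 = 19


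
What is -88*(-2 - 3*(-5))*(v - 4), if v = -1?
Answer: 5720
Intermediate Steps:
-88*(-2 - 3*(-5))*(v - 4) = -88*(-2 - 3*(-5))*(-1 - 4) = -88*(-2 + 15)*(-5) = -1144*(-5) = -88*(-65) = 5720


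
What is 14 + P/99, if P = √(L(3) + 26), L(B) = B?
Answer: 14 + √29/99 ≈ 14.054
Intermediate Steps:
P = √29 (P = √(3 + 26) = √29 ≈ 5.3852)
14 + P/99 = 14 + √29/99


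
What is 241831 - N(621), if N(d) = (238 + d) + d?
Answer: 240351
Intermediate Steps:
N(d) = 238 + 2*d
241831 - N(621) = 241831 - (238 + 2*621) = 241831 - (238 + 1242) = 241831 - 1*1480 = 241831 - 1480 = 240351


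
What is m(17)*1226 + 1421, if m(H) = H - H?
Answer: 1421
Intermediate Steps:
m(H) = 0
m(17)*1226 + 1421 = 0*1226 + 1421 = 0 + 1421 = 1421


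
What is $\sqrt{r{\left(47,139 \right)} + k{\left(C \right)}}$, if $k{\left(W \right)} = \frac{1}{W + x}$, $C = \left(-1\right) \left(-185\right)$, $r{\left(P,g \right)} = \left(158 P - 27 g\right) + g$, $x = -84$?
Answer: $\frac{\sqrt{38886313}}{101} \approx 61.741$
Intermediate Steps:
$r{\left(P,g \right)} = - 26 g + 158 P$ ($r{\left(P,g \right)} = \left(- 27 g + 158 P\right) + g = - 26 g + 158 P$)
$C = 185$
$k{\left(W \right)} = \frac{1}{-84 + W}$ ($k{\left(W \right)} = \frac{1}{W - 84} = \frac{1}{-84 + W}$)
$\sqrt{r{\left(47,139 \right)} + k{\left(C \right)}} = \sqrt{\left(\left(-26\right) 139 + 158 \cdot 47\right) + \frac{1}{-84 + 185}} = \sqrt{\left(-3614 + 7426\right) + \frac{1}{101}} = \sqrt{3812 + \frac{1}{101}} = \sqrt{\frac{385013}{101}} = \frac{\sqrt{38886313}}{101}$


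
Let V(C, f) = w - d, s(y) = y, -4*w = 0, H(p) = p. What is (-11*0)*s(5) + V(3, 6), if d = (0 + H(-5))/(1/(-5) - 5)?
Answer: -25/26 ≈ -0.96154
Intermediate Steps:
w = 0 (w = -1/4*0 = 0)
d = 25/26 (d = (0 - 5)/(1/(-5) - 5) = -5/(-1/5 - 5) = -5/(-26/5) = -5*(-5/26) = 25/26 ≈ 0.96154)
V(C, f) = -25/26 (V(C, f) = 0 - 1*25/26 = 0 - 25/26 = -25/26)
(-11*0)*s(5) + V(3, 6) = -11*0*5 - 25/26 = 0*5 - 25/26 = 0 - 25/26 = -25/26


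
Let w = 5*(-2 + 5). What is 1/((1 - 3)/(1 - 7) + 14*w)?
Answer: 3/631 ≈ 0.0047544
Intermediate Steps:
w = 15 (w = 5*3 = 15)
1/((1 - 3)/(1 - 7) + 14*w) = 1/((1 - 3)/(1 - 7) + 14*15) = 1/(-2/(-6) + 210) = 1/(-2*(-⅙) + 210) = 1/(⅓ + 210) = 1/(631/3) = 3/631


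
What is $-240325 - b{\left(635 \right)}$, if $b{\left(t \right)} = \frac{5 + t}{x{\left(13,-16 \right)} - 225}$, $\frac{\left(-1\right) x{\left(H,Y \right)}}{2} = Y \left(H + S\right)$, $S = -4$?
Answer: $- \frac{15141115}{63} \approx -2.4034 \cdot 10^{5}$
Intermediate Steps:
$x{\left(H,Y \right)} = - 2 Y \left(-4 + H\right)$ ($x{\left(H,Y \right)} = - 2 Y \left(H - 4\right) = - 2 Y \left(-4 + H\right)$)
$b{\left(t \right)} = \frac{5}{63} + \frac{t}{63}$ ($b{\left(t \right)} = \frac{5 + t}{2 \left(-16\right) \left(4 - 13\right) - 225} = \frac{5 + t}{2 \left(-16\right) \left(-9\right) - 225} = \frac{5 + t}{288 - 225} = \frac{5 + t}{63} = \left(5 + t\right) \frac{1}{63} = \frac{5}{63} + \frac{t}{63}$)
$-240325 - b{\left(635 \right)} = -240325 - \left(\frac{5}{63} + \frac{1}{63} \cdot 635\right) = -240325 - \left(\frac{5}{63} + \frac{635}{63}\right) = -240325 - \frac{640}{63} = - \frac{15141115}{63}$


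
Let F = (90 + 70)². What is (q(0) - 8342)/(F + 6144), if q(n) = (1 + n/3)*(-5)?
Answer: -8347/31744 ≈ -0.26295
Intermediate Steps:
q(n) = -5 - 5*n/3 (q(n) = (1 + n*(⅓))*(-5) = (1 + n/3)*(-5) = -5 - 5*n/3)
F = 25600 (F = 160² = 25600)
(q(0) - 8342)/(F + 6144) = ((-5 - 5/3*0) - 8342)/(25600 + 6144) = ((-5 + 0) - 8342)/31744 = (-5 - 8342)*(1/31744) = -8347*1/31744 = -8347/31744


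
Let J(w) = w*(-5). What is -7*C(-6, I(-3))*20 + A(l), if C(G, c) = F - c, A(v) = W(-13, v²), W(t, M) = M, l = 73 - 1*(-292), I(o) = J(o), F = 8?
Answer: 134205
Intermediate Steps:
J(w) = -5*w
I(o) = -5*o
l = 365 (l = 73 + 292 = 365)
A(v) = v²
C(G, c) = 8 - c
-7*C(-6, I(-3))*20 + A(l) = -7*(8 - (-5)*(-3))*20 + 365² = -7*(8 - 1*15)*20 + 133225 = -7*(8 - 15)*20 + 133225 = -7*(-7)*20 + 133225 = 49*20 + 133225 = 980 + 133225 = 134205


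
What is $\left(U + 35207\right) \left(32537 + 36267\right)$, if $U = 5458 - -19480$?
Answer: $4138216580$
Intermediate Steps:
$U = 24938$ ($U = 5458 + 19480 = 24938$)
$\left(U + 35207\right) \left(32537 + 36267\right) = \left(24938 + 35207\right) \left(32537 + 36267\right) = 60145 \cdot 68804 = 4138216580$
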